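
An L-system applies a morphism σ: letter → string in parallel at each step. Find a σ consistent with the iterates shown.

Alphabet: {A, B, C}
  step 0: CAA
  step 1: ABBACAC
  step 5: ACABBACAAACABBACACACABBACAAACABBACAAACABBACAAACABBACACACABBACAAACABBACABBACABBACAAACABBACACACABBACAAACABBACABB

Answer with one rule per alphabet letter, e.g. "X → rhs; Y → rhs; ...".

  step 0 ⇒ step 1: CAA ⇒ ABB·AC·AC
    A ↦ AC
    C ↦ ABB
    B ↦ A  (constrained at step 1)

A->AC, B->A, C->ABB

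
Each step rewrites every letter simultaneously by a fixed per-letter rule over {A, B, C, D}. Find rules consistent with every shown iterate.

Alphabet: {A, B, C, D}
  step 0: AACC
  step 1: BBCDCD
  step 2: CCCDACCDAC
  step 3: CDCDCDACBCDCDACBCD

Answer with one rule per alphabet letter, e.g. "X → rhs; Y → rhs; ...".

  step 2 ⇒ step 3: CCCDACCDAC ⇒ CD·CD·CD·AC·B·CD·CD·AC·B·CD
    A ↦ B
    C ↦ CD
    D ↦ AC
  step 1 ⇒ step 2: BBCDCD ⇒ C·C·CD·AC·CD·AC
    B ↦ C

A->B, B->C, C->CD, D->AC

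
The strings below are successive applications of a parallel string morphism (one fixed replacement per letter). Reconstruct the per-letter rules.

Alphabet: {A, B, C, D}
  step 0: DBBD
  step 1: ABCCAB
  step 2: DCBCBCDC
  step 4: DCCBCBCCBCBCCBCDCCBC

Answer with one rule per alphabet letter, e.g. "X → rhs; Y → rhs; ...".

  step 1 ⇒ step 2: ABCCAB ⇒ D·C·BC·BC·D·C
    A ↦ D
    B ↦ C
    C ↦ BC
  step 0 ⇒ step 1: DBBD ⇒ AB·C·C·AB
    D ↦ AB

A->D, B->C, C->BC, D->AB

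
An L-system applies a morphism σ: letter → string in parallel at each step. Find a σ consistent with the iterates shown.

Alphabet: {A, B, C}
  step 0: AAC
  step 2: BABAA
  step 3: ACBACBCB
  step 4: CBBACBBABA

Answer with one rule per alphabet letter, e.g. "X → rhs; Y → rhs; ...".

  step 3 ⇒ step 4: ACBACBCB ⇒ CB·B·A·CB·B·A·B·A
    A ↦ CB
    B ↦ A
    C ↦ B

A->CB, B->A, C->B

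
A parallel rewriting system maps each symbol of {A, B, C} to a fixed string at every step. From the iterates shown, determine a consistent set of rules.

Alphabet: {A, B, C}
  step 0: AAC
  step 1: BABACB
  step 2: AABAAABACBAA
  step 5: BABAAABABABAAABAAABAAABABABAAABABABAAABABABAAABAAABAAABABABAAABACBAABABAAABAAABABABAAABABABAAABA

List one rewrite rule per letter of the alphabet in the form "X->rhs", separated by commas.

A->BA, B->AA, C->CB

  step 1 ⇒ step 2: BABACB ⇒ AA·BA·AA·BA·CB·AA
    A ↦ BA
    B ↦ AA
    C ↦ CB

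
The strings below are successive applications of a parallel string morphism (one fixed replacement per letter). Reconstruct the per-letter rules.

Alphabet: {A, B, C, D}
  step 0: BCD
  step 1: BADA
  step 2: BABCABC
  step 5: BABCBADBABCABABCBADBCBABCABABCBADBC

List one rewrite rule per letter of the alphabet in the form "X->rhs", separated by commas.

A->BC, B->BA, C->D, D->A

  step 1 ⇒ step 2: BADA ⇒ BA·BC·A·BC
    A ↦ BC
    B ↦ BA
    D ↦ A
  step 0 ⇒ step 1: BCD ⇒ BA·D·A
    C ↦ D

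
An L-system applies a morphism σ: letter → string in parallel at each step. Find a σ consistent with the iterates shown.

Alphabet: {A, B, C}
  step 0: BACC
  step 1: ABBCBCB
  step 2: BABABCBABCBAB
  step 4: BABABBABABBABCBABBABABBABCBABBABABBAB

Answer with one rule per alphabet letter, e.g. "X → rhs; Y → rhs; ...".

  step 1 ⇒ step 2: ABBCBCB ⇒ B·AB·AB·CB·AB·CB·AB
    A ↦ B
    B ↦ AB
    C ↦ CB

A->B, B->AB, C->CB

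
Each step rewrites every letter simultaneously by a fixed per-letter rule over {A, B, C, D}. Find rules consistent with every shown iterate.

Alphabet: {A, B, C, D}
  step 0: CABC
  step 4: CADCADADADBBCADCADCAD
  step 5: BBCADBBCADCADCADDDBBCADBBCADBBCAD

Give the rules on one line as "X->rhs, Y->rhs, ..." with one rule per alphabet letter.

A->C, B->D, C->BB, D->AD

  step 4 ⇒ step 5: CADCADADADBBCADCADCAD ⇒ BB·C·AD·BB·C·AD·C·AD·C·AD·D·D·BB·C·AD·BB·C·AD·BB·C·AD
    A ↦ C
    B ↦ D
    C ↦ BB
    D ↦ AD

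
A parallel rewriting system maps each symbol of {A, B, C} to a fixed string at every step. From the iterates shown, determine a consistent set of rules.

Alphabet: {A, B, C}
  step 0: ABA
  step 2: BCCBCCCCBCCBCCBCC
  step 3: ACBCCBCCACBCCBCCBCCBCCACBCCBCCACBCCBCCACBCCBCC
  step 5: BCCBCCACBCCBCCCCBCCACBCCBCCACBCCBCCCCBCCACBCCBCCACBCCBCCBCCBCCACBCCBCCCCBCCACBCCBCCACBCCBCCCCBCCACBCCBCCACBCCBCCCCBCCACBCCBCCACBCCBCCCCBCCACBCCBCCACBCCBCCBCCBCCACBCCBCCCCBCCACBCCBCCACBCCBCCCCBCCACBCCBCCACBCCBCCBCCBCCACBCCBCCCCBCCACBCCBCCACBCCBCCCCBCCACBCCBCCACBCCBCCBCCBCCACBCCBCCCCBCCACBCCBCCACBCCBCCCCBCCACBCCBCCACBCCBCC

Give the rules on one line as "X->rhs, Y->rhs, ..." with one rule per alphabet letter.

  step 2 ⇒ step 3: BCCBCCCCBCCBCCBCC ⇒ AC·BCC·BCC·AC·BCC·BCC·BCC·BCC·AC·BCC·BCC·AC·BCC·BCC·AC·BCC·BCC
    B ↦ AC
    C ↦ BCC
    A ↦ CC  (constrained at step 0)

A->CC, B->AC, C->BCC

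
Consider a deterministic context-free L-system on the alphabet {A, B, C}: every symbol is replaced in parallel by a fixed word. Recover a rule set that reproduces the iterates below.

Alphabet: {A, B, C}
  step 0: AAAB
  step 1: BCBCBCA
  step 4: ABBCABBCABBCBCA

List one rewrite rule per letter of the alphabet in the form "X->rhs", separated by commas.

  step 0 ⇒ step 1: AAAB ⇒ BC·BC·BC·A
    A ↦ BC
    B ↦ A
    C ↦ B  (constrained at step 1)

A->BC, B->A, C->B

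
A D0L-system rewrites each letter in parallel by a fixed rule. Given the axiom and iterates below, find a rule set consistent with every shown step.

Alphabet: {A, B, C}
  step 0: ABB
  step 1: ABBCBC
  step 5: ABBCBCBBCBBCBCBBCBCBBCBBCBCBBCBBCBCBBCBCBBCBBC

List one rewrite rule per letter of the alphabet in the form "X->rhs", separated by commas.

  step 0 ⇒ step 1: ABB ⇒ AB·BC·BC
    A ↦ AB
    B ↦ BC
    C ↦ B  (constrained at step 1)

A->AB, B->BC, C->B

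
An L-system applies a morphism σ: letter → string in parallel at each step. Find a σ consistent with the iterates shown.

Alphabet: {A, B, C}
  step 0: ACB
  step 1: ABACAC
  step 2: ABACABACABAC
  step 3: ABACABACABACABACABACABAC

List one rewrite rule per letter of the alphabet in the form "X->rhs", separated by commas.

A->AB, B->AC, C->AC

  step 2 ⇒ step 3: ABACABACABAC ⇒ AB·AC·AB·AC·AB·AC·AB·AC·AB·AC·AB·AC
    A ↦ AB
    B ↦ AC
    C ↦ AC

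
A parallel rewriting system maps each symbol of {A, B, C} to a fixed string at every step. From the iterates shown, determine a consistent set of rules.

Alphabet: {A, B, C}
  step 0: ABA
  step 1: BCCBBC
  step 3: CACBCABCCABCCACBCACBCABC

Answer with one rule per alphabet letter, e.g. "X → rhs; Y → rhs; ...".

A->BC, B->CB, C->CA

  step 0 ⇒ step 1: ABA ⇒ BC·CB·BC
    A ↦ BC
    B ↦ CB
    C ↦ CA  (constrained at step 1)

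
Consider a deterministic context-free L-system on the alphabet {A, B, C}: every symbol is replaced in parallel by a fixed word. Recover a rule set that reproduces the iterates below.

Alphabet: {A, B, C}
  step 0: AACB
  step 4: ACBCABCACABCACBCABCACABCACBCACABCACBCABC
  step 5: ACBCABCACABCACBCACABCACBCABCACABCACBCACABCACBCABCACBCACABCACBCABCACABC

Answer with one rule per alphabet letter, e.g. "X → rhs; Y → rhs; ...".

A->AC, B->A, C->BC

  step 4 ⇒ step 5: ACBCABCACABCACBCABCACABCACBCACABCACBCABC ⇒ AC·BC·A·BC·AC·A·BC·AC·BC·AC·A·BC·AC·BC·A·BC·AC·A·BC·AC·BC·AC·A·BC·AC·BC·A·BC·AC·BC·AC·A·BC·AC·BC·A·BC·AC·A·BC
    A ↦ AC
    B ↦ A
    C ↦ BC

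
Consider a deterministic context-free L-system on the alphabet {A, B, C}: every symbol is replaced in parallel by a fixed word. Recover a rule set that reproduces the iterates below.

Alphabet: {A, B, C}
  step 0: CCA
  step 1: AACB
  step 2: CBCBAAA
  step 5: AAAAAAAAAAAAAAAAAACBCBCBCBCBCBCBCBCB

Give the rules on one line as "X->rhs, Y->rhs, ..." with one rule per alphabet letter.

A->CB, B->AA, C->A

  step 1 ⇒ step 2: AACB ⇒ CB·CB·A·AA
    A ↦ CB
    B ↦ AA
    C ↦ A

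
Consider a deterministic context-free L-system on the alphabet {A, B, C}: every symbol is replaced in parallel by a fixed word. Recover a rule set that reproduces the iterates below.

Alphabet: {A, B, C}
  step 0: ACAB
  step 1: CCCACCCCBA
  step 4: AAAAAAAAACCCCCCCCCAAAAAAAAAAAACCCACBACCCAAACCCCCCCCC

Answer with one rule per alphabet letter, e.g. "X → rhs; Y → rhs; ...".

  step 0 ⇒ step 1: ACAB ⇒ CCC·A·CCC·CBA
    A ↦ CCC
    B ↦ CBA
    C ↦ A

A->CCC, B->CBA, C->A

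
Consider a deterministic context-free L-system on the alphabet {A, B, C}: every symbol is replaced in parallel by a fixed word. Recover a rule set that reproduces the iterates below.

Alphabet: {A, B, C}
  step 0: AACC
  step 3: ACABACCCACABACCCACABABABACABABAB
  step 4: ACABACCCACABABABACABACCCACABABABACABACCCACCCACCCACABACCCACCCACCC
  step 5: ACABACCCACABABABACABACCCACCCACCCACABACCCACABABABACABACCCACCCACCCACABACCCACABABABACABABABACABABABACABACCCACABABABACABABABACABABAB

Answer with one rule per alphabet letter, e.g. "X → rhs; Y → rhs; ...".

  step 4 ⇒ step 5: ACABACCCACABABABACABACCCACABABABACABACCCACCCACCCACABACCCACCCACCC ⇒ AC·AB·AC·CC·AC·AB·AB·AB·AC·AB·AC·CC·AC·CC·AC·CC·AC·AB·AC·CC·AC·AB·AB·AB·AC·AB·AC·CC·AC·CC·AC·CC·AC·AB·AC·CC·AC·AB·AB·AB·AC·AB·AB·AB·AC·AB·AB·AB·AC·AB·AC·CC·AC·AB·AB·AB·AC·AB·AB·AB·AC·AB·AB·AB
    A ↦ AC
    B ↦ CC
    C ↦ AB

A->AC, B->CC, C->AB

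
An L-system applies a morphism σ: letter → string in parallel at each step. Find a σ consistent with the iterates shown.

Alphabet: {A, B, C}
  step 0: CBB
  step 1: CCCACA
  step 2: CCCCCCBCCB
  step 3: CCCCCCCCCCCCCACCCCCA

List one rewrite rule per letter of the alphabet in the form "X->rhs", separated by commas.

A->B, B->CA, C->CC

  step 2 ⇒ step 3: CCCCCCBCCB ⇒ CC·CC·CC·CC·CC·CC·CA·CC·CC·CA
    B ↦ CA
    C ↦ CC
  step 1 ⇒ step 2: CCCACA ⇒ CC·CC·CC·B·CC·B
    A ↦ B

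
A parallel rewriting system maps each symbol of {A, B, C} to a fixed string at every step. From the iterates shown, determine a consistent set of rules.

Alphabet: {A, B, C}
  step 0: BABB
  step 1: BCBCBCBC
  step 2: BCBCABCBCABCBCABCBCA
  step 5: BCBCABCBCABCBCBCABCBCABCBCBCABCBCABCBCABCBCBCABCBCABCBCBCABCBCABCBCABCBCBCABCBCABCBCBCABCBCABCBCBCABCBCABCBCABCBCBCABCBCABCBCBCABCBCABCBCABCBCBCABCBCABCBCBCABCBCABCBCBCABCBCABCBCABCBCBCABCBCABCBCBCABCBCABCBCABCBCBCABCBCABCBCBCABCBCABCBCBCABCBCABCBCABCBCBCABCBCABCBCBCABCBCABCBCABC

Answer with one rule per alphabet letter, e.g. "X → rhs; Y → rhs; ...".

  step 1 ⇒ step 2: BCBCBCBC ⇒ BC·BCA·BC·BCA·BC·BCA·BC·BCA
    B ↦ BC
    C ↦ BCA
  step 0 ⇒ step 1: BABB ⇒ BC·BC·BC·BC
    A ↦ BC

A->BC, B->BC, C->BCA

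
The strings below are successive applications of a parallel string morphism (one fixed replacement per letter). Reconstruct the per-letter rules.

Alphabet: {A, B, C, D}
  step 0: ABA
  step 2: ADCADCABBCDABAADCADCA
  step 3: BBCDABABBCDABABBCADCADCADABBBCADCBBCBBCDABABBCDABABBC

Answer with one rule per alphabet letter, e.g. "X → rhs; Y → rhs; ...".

  step 2 ⇒ step 3: ADCADCABBCDABAADCADCA ⇒ BBC·DAB·A·BBC·DAB·A·BBC·ADC·ADC·A·DAB·BBC·ADC·BBC·BBC·DAB·A·BBC·DAB·A·BBC
    A ↦ BBC
    B ↦ ADC
    C ↦ A
    D ↦ DAB

A->BBC, B->ADC, C->A, D->DAB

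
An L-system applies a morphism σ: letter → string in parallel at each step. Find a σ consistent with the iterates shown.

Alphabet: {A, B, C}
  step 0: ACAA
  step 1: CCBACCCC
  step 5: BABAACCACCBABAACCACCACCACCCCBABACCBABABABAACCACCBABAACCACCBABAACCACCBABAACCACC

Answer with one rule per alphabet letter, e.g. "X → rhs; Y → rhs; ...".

A->CC, B->A, C->BA

  step 0 ⇒ step 1: ACAA ⇒ CC·BA·CC·CC
    A ↦ CC
    C ↦ BA
    B ↦ A  (constrained at step 1)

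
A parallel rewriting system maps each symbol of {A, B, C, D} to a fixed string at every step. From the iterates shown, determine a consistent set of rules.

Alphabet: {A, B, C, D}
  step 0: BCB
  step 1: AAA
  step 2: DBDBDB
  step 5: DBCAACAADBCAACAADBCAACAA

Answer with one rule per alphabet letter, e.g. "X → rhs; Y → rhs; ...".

A->DB, B->A, C->A, D->CA

  step 1 ⇒ step 2: AAA ⇒ DB·DB·DB
    A ↦ DB
  step 0 ⇒ step 1: BCB ⇒ A·A·A
    B ↦ A
  step 0 ⇒ step 1: BCB ⇒ A·A·A
    C ↦ A
    D ↦ CA  (constrained at step 2)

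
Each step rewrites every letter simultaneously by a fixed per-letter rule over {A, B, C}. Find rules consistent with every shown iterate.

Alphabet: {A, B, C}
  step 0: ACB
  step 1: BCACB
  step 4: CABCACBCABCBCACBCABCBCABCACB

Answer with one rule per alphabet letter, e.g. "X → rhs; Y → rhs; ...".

  step 0 ⇒ step 1: ACB ⇒ B·CA·CB
    A ↦ B
    B ↦ CB
    C ↦ CA

A->B, B->CB, C->CA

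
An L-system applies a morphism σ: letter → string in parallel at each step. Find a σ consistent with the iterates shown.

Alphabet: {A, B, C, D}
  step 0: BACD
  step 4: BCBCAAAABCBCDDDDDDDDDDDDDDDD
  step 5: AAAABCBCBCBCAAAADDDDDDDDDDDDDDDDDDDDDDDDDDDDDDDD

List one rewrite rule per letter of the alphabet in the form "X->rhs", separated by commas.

A->BC, B->A, C->A, D->DD

  step 4 ⇒ step 5: BCBCAAAABCBCDDDDDDDDDDDDDDDD ⇒ A·A·A·A·BC·BC·BC·BC·A·A·A·A·DD·DD·DD·DD·DD·DD·DD·DD·DD·DD·DD·DD·DD·DD·DD·DD
    A ↦ BC
    B ↦ A
    C ↦ A
    D ↦ DD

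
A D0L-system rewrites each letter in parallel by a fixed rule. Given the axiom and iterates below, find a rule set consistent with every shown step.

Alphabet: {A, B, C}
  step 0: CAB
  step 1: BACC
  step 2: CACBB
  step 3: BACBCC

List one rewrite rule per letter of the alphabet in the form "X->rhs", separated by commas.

A->AC, B->C, C->B

  step 2 ⇒ step 3: CACBB ⇒ B·AC·B·C·C
    A ↦ AC
    B ↦ C
    C ↦ B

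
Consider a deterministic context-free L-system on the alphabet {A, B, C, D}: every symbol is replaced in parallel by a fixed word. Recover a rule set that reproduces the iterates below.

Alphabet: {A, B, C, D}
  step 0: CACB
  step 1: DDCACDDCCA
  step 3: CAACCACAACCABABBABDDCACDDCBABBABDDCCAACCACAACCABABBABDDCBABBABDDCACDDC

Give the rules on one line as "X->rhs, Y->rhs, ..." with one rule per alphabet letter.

A->AC, B->CA, C->DDC, D->BAB

  step 0 ⇒ step 1: CACB ⇒ DDC·AC·DDC·CA
    A ↦ AC
    B ↦ CA
    C ↦ DDC
    D ↦ BAB  (constrained at step 1)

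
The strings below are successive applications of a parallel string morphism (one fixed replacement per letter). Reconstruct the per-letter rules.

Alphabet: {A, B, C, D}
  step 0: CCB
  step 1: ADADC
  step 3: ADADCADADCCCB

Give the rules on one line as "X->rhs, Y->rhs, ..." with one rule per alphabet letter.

A->C, B->C, C->AD, D->CB

  step 0 ⇒ step 1: CCB ⇒ AD·AD·C
    B ↦ C
    C ↦ AD
    A ↦ C  (constrained at step 1)
    D ↦ CB  (constrained at step 1)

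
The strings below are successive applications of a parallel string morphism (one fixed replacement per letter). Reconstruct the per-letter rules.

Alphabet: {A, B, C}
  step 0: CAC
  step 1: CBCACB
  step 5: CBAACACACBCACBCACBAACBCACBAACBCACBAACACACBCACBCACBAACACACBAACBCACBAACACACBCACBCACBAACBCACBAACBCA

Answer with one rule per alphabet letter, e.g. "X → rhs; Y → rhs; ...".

  step 0 ⇒ step 1: CAC ⇒ CB·CA·CB
    A ↦ CA
    C ↦ CB
    B ↦ AA  (constrained at step 1)

A->CA, B->AA, C->CB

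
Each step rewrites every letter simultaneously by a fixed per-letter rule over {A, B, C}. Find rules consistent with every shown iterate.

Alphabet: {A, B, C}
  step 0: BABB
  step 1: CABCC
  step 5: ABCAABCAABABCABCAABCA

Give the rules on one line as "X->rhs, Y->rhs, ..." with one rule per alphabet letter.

A->AB, B->C, C->A

  step 0 ⇒ step 1: BABB ⇒ C·AB·C·C
    A ↦ AB
    B ↦ C
    C ↦ A  (constrained at step 1)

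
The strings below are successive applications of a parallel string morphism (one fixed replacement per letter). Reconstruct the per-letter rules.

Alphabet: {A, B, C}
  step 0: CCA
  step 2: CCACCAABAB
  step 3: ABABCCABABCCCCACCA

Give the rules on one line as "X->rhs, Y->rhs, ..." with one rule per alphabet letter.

  step 2 ⇒ step 3: CCACCAABAB ⇒ AB·AB·CC·AB·AB·CC·CC·A·CC·A
    A ↦ CC
    B ↦ A
    C ↦ AB

A->CC, B->A, C->AB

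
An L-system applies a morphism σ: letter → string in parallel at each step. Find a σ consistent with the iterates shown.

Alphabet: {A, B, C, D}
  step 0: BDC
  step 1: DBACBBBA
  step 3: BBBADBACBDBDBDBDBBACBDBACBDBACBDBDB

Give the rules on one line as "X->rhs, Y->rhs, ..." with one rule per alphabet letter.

  step 0 ⇒ step 1: BDC ⇒ DB·ACB·BBA
    B ↦ DB
    C ↦ BBA
    D ↦ ACB
    A ↦ B  (constrained at step 1)

A->B, B->DB, C->BBA, D->ACB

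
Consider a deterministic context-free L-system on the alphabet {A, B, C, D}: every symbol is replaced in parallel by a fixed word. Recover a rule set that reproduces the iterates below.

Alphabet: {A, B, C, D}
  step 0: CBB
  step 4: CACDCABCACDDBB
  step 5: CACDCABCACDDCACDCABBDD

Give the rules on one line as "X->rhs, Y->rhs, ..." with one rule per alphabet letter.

  step 4 ⇒ step 5: CACDCABCACDDBB ⇒ CA·CD·CA·B·CA·CD·D·CA·CD·CA·B·B·D·D
    A ↦ CD
    B ↦ D
    C ↦ CA
    D ↦ B

A->CD, B->D, C->CA, D->B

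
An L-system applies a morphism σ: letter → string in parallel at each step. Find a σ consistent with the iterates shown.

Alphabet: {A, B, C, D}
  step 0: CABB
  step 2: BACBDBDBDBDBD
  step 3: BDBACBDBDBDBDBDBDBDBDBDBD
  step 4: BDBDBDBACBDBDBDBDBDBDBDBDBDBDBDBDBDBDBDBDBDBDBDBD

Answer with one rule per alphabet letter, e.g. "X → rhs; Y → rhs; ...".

A->B, B->BD, C->AC, D->BD

  step 3 ⇒ step 4: BDBACBDBDBDBDBDBDBDBDBDBD ⇒ BD·BD·BD·B·AC·BD·BD·BD·BD·BD·BD·BD·BD·BD·BD·BD·BD·BD·BD·BD·BD·BD·BD·BD·BD
    A ↦ B
    B ↦ BD
    C ↦ AC
    D ↦ BD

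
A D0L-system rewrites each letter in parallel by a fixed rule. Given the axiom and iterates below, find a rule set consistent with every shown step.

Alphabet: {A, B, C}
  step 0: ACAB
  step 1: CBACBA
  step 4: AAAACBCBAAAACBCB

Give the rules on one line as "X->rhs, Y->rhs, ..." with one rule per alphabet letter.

A->CB, B->A, C->A

  step 0 ⇒ step 1: ACAB ⇒ CB·A·CB·A
    A ↦ CB
    B ↦ A
    C ↦ A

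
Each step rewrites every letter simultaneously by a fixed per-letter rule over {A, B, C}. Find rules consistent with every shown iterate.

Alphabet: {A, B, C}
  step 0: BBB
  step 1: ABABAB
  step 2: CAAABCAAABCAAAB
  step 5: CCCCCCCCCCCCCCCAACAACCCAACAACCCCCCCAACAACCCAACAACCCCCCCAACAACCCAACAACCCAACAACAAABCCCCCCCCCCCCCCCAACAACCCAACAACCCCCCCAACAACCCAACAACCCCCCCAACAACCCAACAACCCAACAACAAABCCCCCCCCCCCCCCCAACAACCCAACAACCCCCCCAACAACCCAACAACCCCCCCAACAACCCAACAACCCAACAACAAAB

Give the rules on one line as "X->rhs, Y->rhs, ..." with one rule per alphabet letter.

A->CAA, B->AB, C->CC

  step 1 ⇒ step 2: ABABAB ⇒ CAA·AB·CAA·AB·CAA·AB
    A ↦ CAA
    B ↦ AB
    C ↦ CC  (constrained at step 2)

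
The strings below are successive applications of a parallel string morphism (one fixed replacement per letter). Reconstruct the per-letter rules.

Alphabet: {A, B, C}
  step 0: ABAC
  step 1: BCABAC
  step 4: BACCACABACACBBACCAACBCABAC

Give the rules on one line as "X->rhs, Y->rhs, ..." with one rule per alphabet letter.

A->B, B->CA, C->AC

  step 0 ⇒ step 1: ABAC ⇒ B·CA·B·AC
    A ↦ B
    B ↦ CA
    C ↦ AC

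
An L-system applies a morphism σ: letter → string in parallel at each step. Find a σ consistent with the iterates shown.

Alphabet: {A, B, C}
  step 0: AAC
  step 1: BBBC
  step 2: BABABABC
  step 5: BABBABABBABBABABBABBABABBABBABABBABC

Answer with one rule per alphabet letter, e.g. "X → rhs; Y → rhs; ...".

A->B, B->BA, C->BC

  step 1 ⇒ step 2: BBBC ⇒ BA·BA·BA·BC
    B ↦ BA
    C ↦ BC
  step 0 ⇒ step 1: AAC ⇒ B·B·BC
    A ↦ B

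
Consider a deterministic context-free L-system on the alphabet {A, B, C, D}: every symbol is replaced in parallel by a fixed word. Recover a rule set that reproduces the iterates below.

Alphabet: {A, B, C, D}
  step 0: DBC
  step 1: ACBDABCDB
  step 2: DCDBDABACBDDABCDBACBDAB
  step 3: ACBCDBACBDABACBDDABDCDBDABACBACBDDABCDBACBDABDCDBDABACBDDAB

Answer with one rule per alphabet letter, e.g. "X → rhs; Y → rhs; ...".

A->D, B->DAB, C->CDB, D->ACB

  step 2 ⇒ step 3: DCDBDABACBDDABCDBACBDAB ⇒ ACB·CDB·ACB·DAB·ACB·D·DAB·D·CDB·DAB·ACB·ACB·D·DAB·CDB·ACB·DAB·D·CDB·DAB·ACB·D·DAB
    A ↦ D
    B ↦ DAB
    C ↦ CDB
    D ↦ ACB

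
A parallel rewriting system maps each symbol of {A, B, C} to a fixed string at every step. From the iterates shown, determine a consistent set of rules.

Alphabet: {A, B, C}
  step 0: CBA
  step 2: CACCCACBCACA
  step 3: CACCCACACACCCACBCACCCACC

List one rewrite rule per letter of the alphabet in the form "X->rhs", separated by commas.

  step 2 ⇒ step 3: CACCCACBCACA ⇒ CA·CC·CA·CA·CA·CC·CA·CB·CA·CC·CA·CC
    A ↦ CC
    B ↦ CB
    C ↦ CA

A->CC, B->CB, C->CA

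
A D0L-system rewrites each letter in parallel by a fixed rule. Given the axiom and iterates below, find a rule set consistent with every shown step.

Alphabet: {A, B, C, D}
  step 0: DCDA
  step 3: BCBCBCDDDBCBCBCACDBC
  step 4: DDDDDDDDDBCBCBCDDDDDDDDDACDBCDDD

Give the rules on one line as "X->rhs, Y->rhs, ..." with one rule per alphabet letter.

  step 3 ⇒ step 4: BCBCBCDDDBCBCBCACDBC ⇒ DD·D·DD·D·DD·D·BC·BC·BC·DD·D·DD·D·DD·D·AC·D·BC·DD·D
    A ↦ AC
    B ↦ DD
    C ↦ D
    D ↦ BC

A->AC, B->DD, C->D, D->BC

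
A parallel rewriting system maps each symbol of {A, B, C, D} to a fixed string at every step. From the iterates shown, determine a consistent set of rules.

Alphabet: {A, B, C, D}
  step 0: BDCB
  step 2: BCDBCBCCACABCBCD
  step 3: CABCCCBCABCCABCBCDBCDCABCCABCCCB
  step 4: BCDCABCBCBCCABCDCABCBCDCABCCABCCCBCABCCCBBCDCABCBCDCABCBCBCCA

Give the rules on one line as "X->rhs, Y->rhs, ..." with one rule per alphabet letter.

A->D, B->CA, C->BC, D->CCB

  step 3 ⇒ step 4: CABCCCBCABCCABCBCDBCDCABCCABCCCB ⇒ BC·D·CA·BC·BC·BC·CA·BC·D·CA·BC·BC·D·CA·BC·CA·BC·CCB·CA·BC·CCB·BC·D·CA·BC·BC·D·CA·BC·BC·BC·CA
    A ↦ D
    B ↦ CA
    C ↦ BC
    D ↦ CCB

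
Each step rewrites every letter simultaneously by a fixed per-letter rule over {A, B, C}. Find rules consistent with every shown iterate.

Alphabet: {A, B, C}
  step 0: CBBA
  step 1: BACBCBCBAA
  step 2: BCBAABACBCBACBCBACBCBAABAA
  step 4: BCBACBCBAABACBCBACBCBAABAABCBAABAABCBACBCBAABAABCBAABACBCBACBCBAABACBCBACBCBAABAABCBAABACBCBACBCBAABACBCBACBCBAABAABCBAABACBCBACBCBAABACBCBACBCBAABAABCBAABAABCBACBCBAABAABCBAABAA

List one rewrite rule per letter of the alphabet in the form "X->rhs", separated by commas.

  step 1 ⇒ step 2: BACBCBCBAA ⇒ BC·BAA·BAC·BC·BAC·BC·BAC·BC·BAA·BAA
    A ↦ BAA
    B ↦ BC
    C ↦ BAC

A->BAA, B->BC, C->BAC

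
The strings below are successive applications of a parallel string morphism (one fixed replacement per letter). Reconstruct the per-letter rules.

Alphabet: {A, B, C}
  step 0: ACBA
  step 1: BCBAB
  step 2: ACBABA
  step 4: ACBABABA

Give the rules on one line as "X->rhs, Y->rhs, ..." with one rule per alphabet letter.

  step 1 ⇒ step 2: BCBAB ⇒ A·CB·A·B·A
    A ↦ B
    B ↦ A
    C ↦ CB

A->B, B->A, C->CB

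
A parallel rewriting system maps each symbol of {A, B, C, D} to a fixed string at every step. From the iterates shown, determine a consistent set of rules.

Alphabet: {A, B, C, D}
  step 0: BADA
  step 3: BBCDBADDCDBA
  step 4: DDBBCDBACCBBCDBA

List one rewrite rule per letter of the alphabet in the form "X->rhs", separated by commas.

  step 3 ⇒ step 4: BBCDBADDCDBA ⇒ D·D·BB·C·D·BA·C·C·BB·C·D·BA
    A ↦ BA
    B ↦ D
    C ↦ BB
    D ↦ C

A->BA, B->D, C->BB, D->C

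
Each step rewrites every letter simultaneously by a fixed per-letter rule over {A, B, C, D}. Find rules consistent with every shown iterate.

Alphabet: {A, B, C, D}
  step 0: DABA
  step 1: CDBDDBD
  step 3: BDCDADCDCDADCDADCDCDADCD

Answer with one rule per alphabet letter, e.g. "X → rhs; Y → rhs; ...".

A->BD, B->D, C->AD, D->CD

  step 0 ⇒ step 1: DABA ⇒ CD·BD·D·BD
    A ↦ BD
    B ↦ D
    D ↦ CD
    C ↦ AD  (constrained at step 1)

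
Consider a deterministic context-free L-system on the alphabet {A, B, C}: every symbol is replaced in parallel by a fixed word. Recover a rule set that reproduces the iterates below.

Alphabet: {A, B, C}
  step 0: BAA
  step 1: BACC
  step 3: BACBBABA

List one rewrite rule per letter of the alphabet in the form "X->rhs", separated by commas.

A->C, B->BA, C->B

  step 0 ⇒ step 1: BAA ⇒ BA·C·C
    A ↦ C
    B ↦ BA
    C ↦ B  (constrained at step 1)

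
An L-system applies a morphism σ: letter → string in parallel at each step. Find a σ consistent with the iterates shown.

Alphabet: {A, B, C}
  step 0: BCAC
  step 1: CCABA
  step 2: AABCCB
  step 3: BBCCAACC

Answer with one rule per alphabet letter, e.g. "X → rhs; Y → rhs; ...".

  step 2 ⇒ step 3: AABCCB ⇒ B·B·CC·A·A·CC
    A ↦ B
    B ↦ CC
    C ↦ A

A->B, B->CC, C->A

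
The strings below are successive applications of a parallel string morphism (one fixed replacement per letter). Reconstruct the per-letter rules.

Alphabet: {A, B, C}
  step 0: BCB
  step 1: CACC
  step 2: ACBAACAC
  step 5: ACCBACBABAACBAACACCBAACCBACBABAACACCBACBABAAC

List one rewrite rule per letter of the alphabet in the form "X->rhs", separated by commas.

A->BA, B->C, C->AC

  step 1 ⇒ step 2: CACC ⇒ AC·BA·AC·AC
    A ↦ BA
    C ↦ AC
  step 0 ⇒ step 1: BCB ⇒ C·AC·C
    B ↦ C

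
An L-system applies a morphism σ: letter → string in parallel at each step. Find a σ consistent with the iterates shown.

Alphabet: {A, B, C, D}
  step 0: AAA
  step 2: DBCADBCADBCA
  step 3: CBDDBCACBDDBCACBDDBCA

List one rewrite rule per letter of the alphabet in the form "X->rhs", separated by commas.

  step 2 ⇒ step 3: DBCADBCADBCA ⇒ C·BD·DB·CA·C·BD·DB·CA·C·BD·DB·CA
    A ↦ CA
    B ↦ BD
    C ↦ DB
    D ↦ C

A->CA, B->BD, C->DB, D->C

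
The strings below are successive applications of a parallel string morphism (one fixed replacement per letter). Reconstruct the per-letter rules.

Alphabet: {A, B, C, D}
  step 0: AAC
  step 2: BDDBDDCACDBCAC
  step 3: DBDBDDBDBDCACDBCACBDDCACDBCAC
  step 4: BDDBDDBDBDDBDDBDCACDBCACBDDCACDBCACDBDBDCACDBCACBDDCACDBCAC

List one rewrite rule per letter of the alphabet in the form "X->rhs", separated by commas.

  step 3 ⇒ step 4: DBDBDDBDBDCACDBCACBDDCACDBCAC ⇒ BD·D·BD·D·BD·BD·D·BD·D·BD·CAC·DB·CAC·BD·D·CAC·DB·CAC·D·BD·BD·CAC·DB·CAC·BD·D·CAC·DB·CAC
    A ↦ DB
    B ↦ D
    C ↦ CAC
    D ↦ BD

A->DB, B->D, C->CAC, D->BD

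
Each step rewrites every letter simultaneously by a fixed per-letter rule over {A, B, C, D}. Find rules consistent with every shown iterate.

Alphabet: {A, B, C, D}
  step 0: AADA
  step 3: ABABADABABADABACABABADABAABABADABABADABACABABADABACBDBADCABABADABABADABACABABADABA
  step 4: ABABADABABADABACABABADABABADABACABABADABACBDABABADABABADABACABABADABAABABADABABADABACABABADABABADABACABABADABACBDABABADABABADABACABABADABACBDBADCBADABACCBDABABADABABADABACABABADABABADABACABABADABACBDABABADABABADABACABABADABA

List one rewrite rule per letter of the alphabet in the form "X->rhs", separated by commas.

A->ABA, B->BAD, C->CBD, D->C

  step 3 ⇒ step 4: ABABADABABADABACABABADABAABABADABABADABACABABADABACBDBADCABABADABABADABACABABADABA ⇒ ABA·BAD·ABA·BAD·ABA·C·ABA·BAD·ABA·BAD·ABA·C·ABA·BAD·ABA·CBD·ABA·BAD·ABA·BAD·ABA·C·ABA·BAD·ABA·ABA·BAD·ABA·BAD·ABA·C·ABA·BAD·ABA·BAD·ABA·C·ABA·BAD·ABA·CBD·ABA·BAD·ABA·BAD·ABA·C·ABA·BAD·ABA·CBD·BAD·C·BAD·ABA·C·CBD·ABA·BAD·ABA·BAD·ABA·C·ABA·BAD·ABA·BAD·ABA·C·ABA·BAD·ABA·CBD·ABA·BAD·ABA·BAD·ABA·C·ABA·BAD·ABA
    A ↦ ABA
    B ↦ BAD
    C ↦ CBD
    D ↦ C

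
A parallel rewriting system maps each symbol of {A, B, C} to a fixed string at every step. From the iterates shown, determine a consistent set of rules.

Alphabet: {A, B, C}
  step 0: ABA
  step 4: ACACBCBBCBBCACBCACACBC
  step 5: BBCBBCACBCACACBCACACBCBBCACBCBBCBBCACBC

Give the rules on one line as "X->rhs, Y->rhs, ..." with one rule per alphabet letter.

A->B, B->AC, C->BC

  step 4 ⇒ step 5: ACACBCBBCBBCACBCACACBC ⇒ B·BC·B·BC·AC·BC·AC·AC·BC·AC·AC·BC·B·BC·AC·BC·B·BC·B·BC·AC·BC
    A ↦ B
    B ↦ AC
    C ↦ BC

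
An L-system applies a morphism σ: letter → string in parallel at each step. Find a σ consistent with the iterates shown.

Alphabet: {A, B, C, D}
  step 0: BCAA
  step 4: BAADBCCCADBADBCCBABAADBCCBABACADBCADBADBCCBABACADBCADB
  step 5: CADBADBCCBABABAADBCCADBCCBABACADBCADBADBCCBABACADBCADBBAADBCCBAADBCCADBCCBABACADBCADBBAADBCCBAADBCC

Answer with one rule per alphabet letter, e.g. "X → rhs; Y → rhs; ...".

A->ADB, B->C, C->BA, D->C

  step 4 ⇒ step 5: BAADBCCCADBADBCCBABAADBCCBABACADBCADBADBCCBABACADBCADB ⇒ C·ADB·ADB·C·C·BA·BA·BA·ADB·C·C·ADB·C·C·BA·BA·C·ADB·C·ADB·ADB·C·C·BA·BA·C·ADB·C·ADB·BA·ADB·C·C·BA·ADB·C·C·ADB·C·C·BA·BA·C·ADB·C·ADB·BA·ADB·C·C·BA·ADB·C·C
    A ↦ ADB
    B ↦ C
    C ↦ BA
    D ↦ C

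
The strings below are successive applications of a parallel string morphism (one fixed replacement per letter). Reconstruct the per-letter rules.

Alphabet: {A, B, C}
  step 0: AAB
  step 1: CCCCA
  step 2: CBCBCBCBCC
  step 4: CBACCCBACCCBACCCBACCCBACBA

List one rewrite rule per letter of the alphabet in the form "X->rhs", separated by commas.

  step 1 ⇒ step 2: CCCCA ⇒ CB·CB·CB·CB·CC
    A ↦ CC
    C ↦ CB
  step 0 ⇒ step 1: AAB ⇒ CC·CC·A
    B ↦ A

A->CC, B->A, C->CB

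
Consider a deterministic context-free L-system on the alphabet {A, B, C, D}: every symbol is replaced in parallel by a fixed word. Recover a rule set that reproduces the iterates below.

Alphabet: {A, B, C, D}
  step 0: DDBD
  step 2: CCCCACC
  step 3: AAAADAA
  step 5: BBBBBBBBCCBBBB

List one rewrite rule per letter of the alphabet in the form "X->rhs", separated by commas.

A->D, B->C, C->A, D->BB

  step 2 ⇒ step 3: CCCCACC ⇒ A·A·A·A·D·A·A
    A ↦ D
    C ↦ A
    B ↦ C  (constrained at step 0)
    D ↦ BB  (constrained at step 0)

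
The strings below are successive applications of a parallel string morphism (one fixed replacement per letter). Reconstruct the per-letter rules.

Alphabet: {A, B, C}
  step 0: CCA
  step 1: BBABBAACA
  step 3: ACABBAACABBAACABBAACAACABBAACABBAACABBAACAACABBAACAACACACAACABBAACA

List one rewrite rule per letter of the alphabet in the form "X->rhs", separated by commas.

  step 0 ⇒ step 1: CCA ⇒ BBA·BBA·ACA
    A ↦ ACA
    C ↦ BBA
    B ↦ AC  (constrained at step 1)

A->ACA, B->AC, C->BBA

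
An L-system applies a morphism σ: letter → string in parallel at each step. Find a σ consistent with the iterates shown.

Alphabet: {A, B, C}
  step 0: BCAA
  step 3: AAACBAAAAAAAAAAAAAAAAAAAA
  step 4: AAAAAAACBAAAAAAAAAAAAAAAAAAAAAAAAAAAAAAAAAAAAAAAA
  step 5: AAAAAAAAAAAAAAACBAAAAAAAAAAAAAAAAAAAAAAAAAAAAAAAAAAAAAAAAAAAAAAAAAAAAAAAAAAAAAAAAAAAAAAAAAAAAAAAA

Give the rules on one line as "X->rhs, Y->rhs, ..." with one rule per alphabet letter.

  step 4 ⇒ step 5: AAAAAAACBAAAAAAAAAAAAAAAAAAAAAAAAAAAAAAAAAAAAAAAA ⇒ AA·AA·AA·AA·AA·AA·AA·A·CB·AA·AA·AA·AA·AA·AA·AA·AA·AA·AA·AA·AA·AA·AA·AA·AA·AA·AA·AA·AA·AA·AA·AA·AA·AA·AA·AA·AA·AA·AA·AA·AA·AA·AA·AA·AA·AA·AA·AA·AA
    A ↦ AA
    B ↦ CB
    C ↦ A

A->AA, B->CB, C->A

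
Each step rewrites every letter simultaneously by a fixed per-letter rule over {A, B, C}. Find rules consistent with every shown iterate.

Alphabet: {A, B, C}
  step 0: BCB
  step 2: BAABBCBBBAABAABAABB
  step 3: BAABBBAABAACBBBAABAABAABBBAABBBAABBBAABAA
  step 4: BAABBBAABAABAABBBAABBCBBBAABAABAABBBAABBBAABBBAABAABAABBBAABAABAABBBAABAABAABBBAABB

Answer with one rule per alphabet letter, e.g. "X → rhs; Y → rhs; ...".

A->B, B->BAA, C->CBB

  step 3 ⇒ step 4: BAABBBAABAACBBBAABAABAABBBAABBBAABBBAABAA ⇒ BAA·B·B·BAA·BAA·BAA·B·B·BAA·B·B·CBB·BAA·BAA·BAA·B·B·BAA·B·B·BAA·B·B·BAA·BAA·BAA·B·B·BAA·BAA·BAA·B·B·BAA·BAA·BAA·B·B·BAA·B·B
    A ↦ B
    B ↦ BAA
    C ↦ CBB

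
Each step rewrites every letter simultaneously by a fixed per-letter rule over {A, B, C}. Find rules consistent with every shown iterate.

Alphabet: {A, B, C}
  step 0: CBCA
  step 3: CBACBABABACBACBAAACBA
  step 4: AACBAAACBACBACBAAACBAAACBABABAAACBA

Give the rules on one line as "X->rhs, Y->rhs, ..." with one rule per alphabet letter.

A->BA, B->C, C->AA

  step 3 ⇒ step 4: CBACBABABACBACBAAACBA ⇒ AA·C·BA·AA·C·BA·C·BA·C·BA·AA·C·BA·AA·C·BA·BA·BA·AA·C·BA
    A ↦ BA
    B ↦ C
    C ↦ AA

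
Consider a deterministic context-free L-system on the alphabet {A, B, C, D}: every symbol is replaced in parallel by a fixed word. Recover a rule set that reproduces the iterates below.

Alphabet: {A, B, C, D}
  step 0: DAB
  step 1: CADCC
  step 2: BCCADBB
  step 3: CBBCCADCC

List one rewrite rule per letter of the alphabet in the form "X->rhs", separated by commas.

  step 2 ⇒ step 3: BCCADBB ⇒ C·B·B·C·CAD·C·C
    A ↦ C
    B ↦ C
    C ↦ B
    D ↦ CAD

A->C, B->C, C->B, D->CAD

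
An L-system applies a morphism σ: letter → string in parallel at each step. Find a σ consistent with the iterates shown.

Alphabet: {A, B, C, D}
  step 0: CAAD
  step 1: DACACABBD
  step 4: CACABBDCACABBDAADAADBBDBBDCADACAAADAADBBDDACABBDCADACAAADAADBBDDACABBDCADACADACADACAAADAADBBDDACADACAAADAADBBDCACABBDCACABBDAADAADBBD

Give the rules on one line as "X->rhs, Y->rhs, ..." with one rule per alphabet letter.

A->CA, B->AAD, C->DA, D->BBD

  step 0 ⇒ step 1: CAAD ⇒ DA·CA·CA·BBD
    A ↦ CA
    C ↦ DA
    D ↦ BBD
    B ↦ AAD  (constrained at step 1)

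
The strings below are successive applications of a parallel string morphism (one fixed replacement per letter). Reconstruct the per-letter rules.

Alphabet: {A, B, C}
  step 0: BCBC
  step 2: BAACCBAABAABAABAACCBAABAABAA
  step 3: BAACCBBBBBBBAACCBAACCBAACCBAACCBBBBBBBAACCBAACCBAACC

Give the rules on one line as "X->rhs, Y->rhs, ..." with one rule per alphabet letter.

A->C, B->BAA, C->BBB

  step 2 ⇒ step 3: BAACCBAABAABAABAACCBAABAABAA ⇒ BAA·C·C·BBB·BBB·BAA·C·C·BAA·C·C·BAA·C·C·BAA·C·C·BBB·BBB·BAA·C·C·BAA·C·C·BAA·C·C
    A ↦ C
    B ↦ BAA
    C ↦ BBB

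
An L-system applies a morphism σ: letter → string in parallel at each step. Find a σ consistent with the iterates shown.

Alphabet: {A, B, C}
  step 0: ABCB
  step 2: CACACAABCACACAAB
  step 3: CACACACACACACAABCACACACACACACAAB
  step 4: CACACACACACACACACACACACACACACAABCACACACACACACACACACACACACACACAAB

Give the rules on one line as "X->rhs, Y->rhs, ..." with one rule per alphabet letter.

A->CA, B->AB, C->CA

  step 3 ⇒ step 4: CACACACACACACAABCACACACACACACAAB ⇒ CA·CA·CA·CA·CA·CA·CA·CA·CA·CA·CA·CA·CA·CA·CA·AB·CA·CA·CA·CA·CA·CA·CA·CA·CA·CA·CA·CA·CA·CA·CA·AB
    A ↦ CA
    B ↦ AB
    C ↦ CA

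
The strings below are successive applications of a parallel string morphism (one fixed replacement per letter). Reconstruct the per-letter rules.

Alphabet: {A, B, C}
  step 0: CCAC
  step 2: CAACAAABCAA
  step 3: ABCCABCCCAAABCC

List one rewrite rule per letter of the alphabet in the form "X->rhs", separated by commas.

A->C, B->AA, C->AB

  step 2 ⇒ step 3: CAACAAABCAA ⇒ AB·C·C·AB·C·C·C·AA·AB·C·C
    A ↦ C
    B ↦ AA
    C ↦ AB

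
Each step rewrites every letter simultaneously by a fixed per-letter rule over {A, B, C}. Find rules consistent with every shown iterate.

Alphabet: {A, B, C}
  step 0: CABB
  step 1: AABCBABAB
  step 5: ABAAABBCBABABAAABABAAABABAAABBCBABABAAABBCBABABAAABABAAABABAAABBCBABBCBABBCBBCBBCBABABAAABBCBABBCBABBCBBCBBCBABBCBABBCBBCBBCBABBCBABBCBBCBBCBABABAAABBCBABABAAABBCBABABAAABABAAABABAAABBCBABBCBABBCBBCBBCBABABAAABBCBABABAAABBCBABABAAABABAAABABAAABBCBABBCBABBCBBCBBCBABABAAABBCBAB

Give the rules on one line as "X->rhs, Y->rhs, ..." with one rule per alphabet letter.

  step 0 ⇒ step 1: CABB ⇒ AA·BCB·AB·AB
    A ↦ BCB
    B ↦ AB
    C ↦ AA

A->BCB, B->AB, C->AA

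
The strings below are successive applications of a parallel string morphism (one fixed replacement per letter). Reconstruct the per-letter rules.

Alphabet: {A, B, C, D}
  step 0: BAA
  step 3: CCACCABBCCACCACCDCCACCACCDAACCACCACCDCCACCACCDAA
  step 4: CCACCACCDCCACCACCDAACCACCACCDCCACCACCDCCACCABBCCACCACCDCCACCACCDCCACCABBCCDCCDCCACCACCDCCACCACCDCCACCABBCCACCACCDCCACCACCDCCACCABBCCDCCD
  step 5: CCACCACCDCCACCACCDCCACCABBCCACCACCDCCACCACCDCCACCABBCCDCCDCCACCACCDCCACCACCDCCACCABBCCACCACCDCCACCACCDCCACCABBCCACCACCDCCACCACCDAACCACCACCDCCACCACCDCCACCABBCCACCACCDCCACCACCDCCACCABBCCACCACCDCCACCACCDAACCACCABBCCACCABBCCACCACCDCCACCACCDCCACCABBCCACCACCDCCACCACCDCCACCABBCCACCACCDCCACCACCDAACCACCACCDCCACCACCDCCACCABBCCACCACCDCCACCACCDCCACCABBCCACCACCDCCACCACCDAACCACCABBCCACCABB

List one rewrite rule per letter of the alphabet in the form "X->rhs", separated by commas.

A->CCD, B->A, C->CCA, D->BB

  step 4 ⇒ step 5: CCACCACCDCCACCACCDAACCACCACCDCCACCACCDCCACCABBCCACCACCDCCACCACCDCCACCABBCCDCCDCCACCACCDCCACCACCDCCACCABBCCACCACCDCCACCACCDCCACCABBCCDCCD ⇒ CCA·CCA·CCD·CCA·CCA·CCD·CCA·CCA·BB·CCA·CCA·CCD·CCA·CCA·CCD·CCA·CCA·BB·CCD·CCD·CCA·CCA·CCD·CCA·CCA·CCD·CCA·CCA·BB·CCA·CCA·CCD·CCA·CCA·CCD·CCA·CCA·BB·CCA·CCA·CCD·CCA·CCA·CCD·A·A·CCA·CCA·CCD·CCA·CCA·CCD·CCA·CCA·BB·CCA·CCA·CCD·CCA·CCA·CCD·CCA·CCA·BB·CCA·CCA·CCD·CCA·CCA·CCD·A·A·CCA·CCA·BB·CCA·CCA·BB·CCA·CCA·CCD·CCA·CCA·CCD·CCA·CCA·BB·CCA·CCA·CCD·CCA·CCA·CCD·CCA·CCA·BB·CCA·CCA·CCD·CCA·CCA·CCD·A·A·CCA·CCA·CCD·CCA·CCA·CCD·CCA·CCA·BB·CCA·CCA·CCD·CCA·CCA·CCD·CCA·CCA·BB·CCA·CCA·CCD·CCA·CCA·CCD·A·A·CCA·CCA·BB·CCA·CCA·BB
    A ↦ CCD
    B ↦ A
    C ↦ CCA
    D ↦ BB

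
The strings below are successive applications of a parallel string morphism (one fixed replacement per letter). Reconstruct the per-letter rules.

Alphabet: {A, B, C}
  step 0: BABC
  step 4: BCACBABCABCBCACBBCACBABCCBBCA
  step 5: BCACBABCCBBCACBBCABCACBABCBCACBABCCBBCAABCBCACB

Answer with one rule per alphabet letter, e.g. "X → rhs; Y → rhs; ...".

  step 4 ⇒ step 5: BCACBABCABCBCACBBCACBABCCBBCA ⇒ BC·A·CB·A·BC·CB·BC·A·CB·BC·A·BC·A·CB·A·BC·BC·A·CB·A·BC·CB·BC·A·A·BC·BC·A·CB
    A ↦ CB
    B ↦ BC
    C ↦ A

A->CB, B->BC, C->A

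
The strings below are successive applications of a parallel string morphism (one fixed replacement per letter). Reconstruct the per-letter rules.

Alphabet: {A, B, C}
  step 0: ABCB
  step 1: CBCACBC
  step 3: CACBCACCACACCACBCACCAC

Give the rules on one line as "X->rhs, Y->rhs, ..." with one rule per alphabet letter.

  step 0 ⇒ step 1: ABCB ⇒ C·BC·AC·BC
    A ↦ C
    B ↦ BC
    C ↦ AC

A->C, B->BC, C->AC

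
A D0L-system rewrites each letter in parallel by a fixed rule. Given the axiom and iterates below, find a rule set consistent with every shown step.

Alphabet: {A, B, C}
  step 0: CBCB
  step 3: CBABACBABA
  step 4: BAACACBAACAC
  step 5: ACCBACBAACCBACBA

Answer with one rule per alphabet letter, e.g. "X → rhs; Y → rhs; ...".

  step 4 ⇒ step 5: BAACACBAACAC ⇒ A·C·C·BA·C·BA·A·C·C·BA·C·BA
    A ↦ C
    B ↦ A
    C ↦ BA

A->C, B->A, C->BA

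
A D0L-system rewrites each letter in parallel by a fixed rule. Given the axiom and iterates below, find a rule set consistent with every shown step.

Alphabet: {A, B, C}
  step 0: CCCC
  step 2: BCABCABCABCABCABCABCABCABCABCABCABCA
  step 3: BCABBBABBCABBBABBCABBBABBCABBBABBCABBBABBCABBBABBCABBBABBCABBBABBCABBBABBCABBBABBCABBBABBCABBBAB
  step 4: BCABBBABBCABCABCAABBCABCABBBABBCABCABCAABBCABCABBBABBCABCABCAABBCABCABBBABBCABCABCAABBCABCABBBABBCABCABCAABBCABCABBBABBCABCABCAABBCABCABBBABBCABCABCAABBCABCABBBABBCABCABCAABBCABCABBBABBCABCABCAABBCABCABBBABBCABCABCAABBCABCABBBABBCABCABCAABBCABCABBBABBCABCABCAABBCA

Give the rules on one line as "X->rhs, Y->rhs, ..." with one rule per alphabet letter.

  step 3 ⇒ step 4: BCABBBABBCABBBABBCABBBABBCABBBABBCABBBABBCABBBABBCABBBABBCABBBABBCABBBABBCABBBABBCABBBABBCABBBAB ⇒ BCA·BBB·AB·BCA·BCA·BCA·AB·BCA·BCA·BBB·AB·BCA·BCA·BCA·AB·BCA·BCA·BBB·AB·BCA·BCA·BCA·AB·BCA·BCA·BBB·AB·BCA·BCA·BCA·AB·BCA·BCA·BBB·AB·BCA·BCA·BCA·AB·BCA·BCA·BBB·AB·BCA·BCA·BCA·AB·BCA·BCA·BBB·AB·BCA·BCA·BCA·AB·BCA·BCA·BBB·AB·BCA·BCA·BCA·AB·BCA·BCA·BBB·AB·BCA·BCA·BCA·AB·BCA·BCA·BBB·AB·BCA·BCA·BCA·AB·BCA·BCA·BBB·AB·BCA·BCA·BCA·AB·BCA·BCA·BBB·AB·BCA·BCA·BCA·AB·BCA
    A ↦ AB
    B ↦ BCA
    C ↦ BBB

A->AB, B->BCA, C->BBB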